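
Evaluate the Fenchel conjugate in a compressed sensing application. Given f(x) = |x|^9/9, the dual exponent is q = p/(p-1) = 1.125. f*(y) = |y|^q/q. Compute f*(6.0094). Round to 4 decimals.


The conjugate exponent q satisfies 1/p + 1/q = 1.
p = 9, so q = 9/(9 - 1) = 1.125
|y|^q = 6.0094^1.125 = 7.5194
f*(6.0094) = 7.5194 / 1.125 = 6.6839


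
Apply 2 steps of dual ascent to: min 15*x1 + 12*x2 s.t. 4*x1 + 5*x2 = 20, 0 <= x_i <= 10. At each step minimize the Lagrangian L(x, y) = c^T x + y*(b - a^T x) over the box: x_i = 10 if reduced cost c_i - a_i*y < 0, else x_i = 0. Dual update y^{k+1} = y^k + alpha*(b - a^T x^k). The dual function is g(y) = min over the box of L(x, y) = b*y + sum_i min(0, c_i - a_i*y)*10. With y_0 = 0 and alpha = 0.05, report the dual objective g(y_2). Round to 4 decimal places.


Dual ascent for LP: min 15*x1 + 12*x2, 4*x1 + 5*x2 = 20, 0 <= x_i <= 10
Step 1: y^k = 0.0, reduced costs: (15.0, 12.0)
  x^k = (0.0, 0.0), subgradient = b - a^T x = 20.0
  y^{k+1} = 0.0 + 0.05*20.0 = 1.0
Step 2: y^k = 1.0, reduced costs: (11.0, 7.0)
  x^k = (0.0, 0.0), subgradient = b - a^T x = 20.0
  y^{k+1} = 1.0 + 0.05*20.0 = 2.0
Dual objective at y_2 = 2.0: reduced costs (7.0, 2.0), box minimizer x = (0.0, 0.0)
g(y_2) = b*y + (c1 - a1*y)*x1 + (c2 - a2*y)*x2 = 20*2.0 + 7.0*0.0 + 2.0*0.0 = 40.0 + 0.0 + 0.0 = 40.0


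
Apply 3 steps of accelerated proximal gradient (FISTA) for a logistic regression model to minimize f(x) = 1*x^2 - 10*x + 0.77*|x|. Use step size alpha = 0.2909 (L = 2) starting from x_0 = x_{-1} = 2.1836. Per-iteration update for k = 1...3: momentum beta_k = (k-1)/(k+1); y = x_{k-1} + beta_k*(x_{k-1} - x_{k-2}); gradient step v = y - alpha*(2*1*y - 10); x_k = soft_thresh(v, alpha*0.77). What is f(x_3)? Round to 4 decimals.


FISTA on f(x) = 1*x^2 - 10*x + 0.77*|x|
L = 2, alpha = 0.2909
Iteration 1: beta = 0.0, y = 2.1836 + 0.0*(2.1836 - 2.1836) = 2.1836
  grad(y) = -5.6328, v = y - alpha*grad = 3.8222
  prox(v) = soft_thresh(3.8222, 0.224) = 3.5982
Iteration 2: beta = 0.3333, y = 3.5982 + 0.3333*(3.5982 - 2.1836) = 4.0697
  grad(y) = -1.8606, v = y - alpha*grad = 4.611
  prox(v) = soft_thresh(4.611, 0.224) = 4.387
Iteration 3: beta = 0.5, y = 4.387 + 0.5*(4.387 - 3.5982) = 4.7814
  grad(y) = -0.4373, v = y - alpha*grad = 4.9086
  prox(v) = soft_thresh(4.9086, 0.224) = 4.6846
f(x_3) = 1*4.6846^2 - 10*4.6846 + 0.77*|4.6846| = -21.2934


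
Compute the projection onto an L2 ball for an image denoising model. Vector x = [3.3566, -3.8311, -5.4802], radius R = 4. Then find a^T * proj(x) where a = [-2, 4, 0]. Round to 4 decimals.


Step 1: Compute ||x|| (intermediates to 6 decimals).
||x|| = sqrt(3.3566^2 + (-3.8311)^2 + (-5.4802)^2) = 7.481757
Step 2: Project.
Since ||x|| > R, scale = R/||x|| = 4/7.481757 = 0.534634, proj(x) = scale * x
proj(x) = [1.794552, -2.048236, -2.929901]
Step 3: Dot product.
a^T * proj(x) = -2*1.794552 + 4*(-2.048236) + 0*(-2.929901) = -11.782


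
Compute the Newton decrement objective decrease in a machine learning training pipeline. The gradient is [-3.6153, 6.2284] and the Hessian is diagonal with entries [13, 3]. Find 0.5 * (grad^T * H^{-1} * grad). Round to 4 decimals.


Step 1: H is diagonal, so H^(-1) * g = [-0.2781, 2.0761].
Step 2: g^T H^(-1) g = sum_i g_i^2 / H_ii
  = (-3.6153)^2/13 + (6.2284)^2/3
  = 1.0054 + 12.931 = 13.9364
Step 3: Objective decrease = 0.5 * g^T H^(-1) g = 6.9682


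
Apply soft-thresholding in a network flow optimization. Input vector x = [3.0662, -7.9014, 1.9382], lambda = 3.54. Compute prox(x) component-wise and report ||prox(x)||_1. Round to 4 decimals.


Soft-thresholding with lambda = 3.54:
prox(3.0662) = sign(3.0662)*max(|3.0662| - 3.54, 0) = 0.0
prox(-7.9014) = sign(-7.9014)*max(|-7.9014| - 3.54, 0) = -4.3614
prox(1.9382) = sign(1.9382)*max(|1.9382| - 3.54, 0) = 0.0
prox(x) = [0.0, -4.3614, 0.0]
||prox(x)||_1 = 0.0 + 4.3614 + 0.0 = 4.3614


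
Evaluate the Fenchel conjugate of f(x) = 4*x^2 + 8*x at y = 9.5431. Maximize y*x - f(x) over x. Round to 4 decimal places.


f*(y) = sup_x {y*x - a*x^2 - b*x} = sup_x {(y-b)*x - a*x^2}
FOC: (y - b) - 2a*x = 0 => x* = (y - b)/(2a)
x* = (9.5431 - 8)/(2*4) = 0.1929
f*(9.5431) = (y-b)^2/(4a) = (9.5431 - 8)^2/(4*4)
= 2.3812/16 = 0.1488


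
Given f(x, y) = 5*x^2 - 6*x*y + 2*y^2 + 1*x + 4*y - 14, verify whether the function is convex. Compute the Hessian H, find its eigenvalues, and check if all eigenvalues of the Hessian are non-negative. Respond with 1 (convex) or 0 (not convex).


The Hessian of f(x,y) = 5*x^2 - 6*x*y + 2*y^2 + 1*x + 4*y - 14 is:
H = [[10, -6], [-6, 4]]
Trace = 10 + 4 = 14
Determinant = 10*4 - (-6)^2 = 4
Discriminant = (14)^2 - 4*4 = 180.0
Eigenvalues: lambda_1 = 0.2918, lambda_2 = 13.7082
The function is convex.

1


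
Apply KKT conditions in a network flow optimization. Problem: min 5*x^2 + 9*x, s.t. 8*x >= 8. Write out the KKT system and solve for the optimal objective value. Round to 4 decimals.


Step 1: Try lambda = 0 (constraint inactive).
x_unc = -9/(2*5) = -0.9
Check: 8*-0.9 = -7.2 < 8 -- violated!
Step 2: Constraint must be active: 8*x = 8
x* = 8/8 = 1.0
lambda = (2*5*1.0 + 9)/8 = 2.375
Step 3: Compute optimal value.
f(x*) = 5*1.0^2 + 9*1.0 = 14.0


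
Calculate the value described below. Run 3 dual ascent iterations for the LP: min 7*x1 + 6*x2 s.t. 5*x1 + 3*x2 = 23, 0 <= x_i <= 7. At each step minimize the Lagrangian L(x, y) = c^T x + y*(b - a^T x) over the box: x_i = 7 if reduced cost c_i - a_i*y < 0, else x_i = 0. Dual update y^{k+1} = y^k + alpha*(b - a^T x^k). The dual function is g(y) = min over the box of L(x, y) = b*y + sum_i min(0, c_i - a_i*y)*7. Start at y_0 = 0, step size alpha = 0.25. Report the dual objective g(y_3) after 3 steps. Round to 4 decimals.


Dual ascent for LP: min 7*x1 + 6*x2, 5*x1 + 3*x2 = 23, 0 <= x_i <= 7
Step 1: y^k = 0.0, reduced costs: (7.0, 6.0)
  x^k = (0.0, 0.0), subgradient = b - a^T x = 23.0
  y^{k+1} = 0.0 + 0.25*23.0 = 5.75
Step 2: y^k = 5.75, reduced costs: (-21.75, -11.25)
  x^k = (7.0, 7.0), subgradient = b - a^T x = -33.0
  y^{k+1} = 5.75 + 0.25*-33.0 = -2.5
Step 3: y^k = -2.5, reduced costs: (19.5, 13.5)
  x^k = (0.0, 0.0), subgradient = b - a^T x = 23.0
  y^{k+1} = -2.5 + 0.25*23.0 = 3.25
Dual objective at y_3 = 3.25: reduced costs (-9.25, -3.75), box minimizer x = (7.0, 7.0)
g(y_3) = b*y + (c1 - a1*y)*x1 + (c2 - a2*y)*x2 = 23*3.25 + (-9.25)*7.0 + (-3.75)*7.0 = 74.75 - 64.75 - 26.25 = -16.25


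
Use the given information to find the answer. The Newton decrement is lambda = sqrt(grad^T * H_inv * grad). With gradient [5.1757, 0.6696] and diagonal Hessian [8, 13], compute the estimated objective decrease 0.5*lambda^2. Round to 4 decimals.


Step 1: H is diagonal, so H^(-1) * g = [0.647, 0.0515].
Step 2: g^T H^(-1) g = sum_i g_i^2 / H_ii
  = (5.1757)^2/8 + (0.6696)^2/13
  = 3.3485 + 0.0345 = 3.383
Step 3: Objective decrease = 0.5 * g^T H^(-1) g = 1.6915


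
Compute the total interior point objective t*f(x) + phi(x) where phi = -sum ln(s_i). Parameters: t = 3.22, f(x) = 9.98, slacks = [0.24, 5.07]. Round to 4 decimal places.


Step 1: Compute log-barrier.
ln values: [-1.4271, 1.6233]
phi = -(-1.4271 + 1.6233) = -0.1962
Step 2: Compute augmented objective.
t*f(x) = 3.22*9.98 = 32.1356
Total = 32.1356 - 0.1962 = 31.9394


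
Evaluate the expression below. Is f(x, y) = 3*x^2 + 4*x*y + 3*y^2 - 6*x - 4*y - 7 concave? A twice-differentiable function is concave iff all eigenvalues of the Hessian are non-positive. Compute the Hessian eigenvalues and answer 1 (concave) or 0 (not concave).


The Hessian of f(x,y) = 3*x^2 + 4*x*y + 3*y^2 - 6*x - 4*y - 7 is:
H = [[6, 4], [4, 6]]
Trace = 6 + 6 = 12
Determinant = 6*6 - (4)^2 = 20
Discriminant = (12)^2 - 4*20 = 64.0
Eigenvalues: lambda_1 = 2.0, lambda_2 = 10.0
The function is not concave.

0


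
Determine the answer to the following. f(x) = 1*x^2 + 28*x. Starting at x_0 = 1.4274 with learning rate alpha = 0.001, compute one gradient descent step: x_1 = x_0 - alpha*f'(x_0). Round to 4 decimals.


We compute the gradient at x_0 and apply the update.
f'(x) = 2*x + 28
f'(1.4274) = 2*1.4274 + 28 = 30.8548
x_1 = 1.4274 - 0.001*30.8548 = 1.3965


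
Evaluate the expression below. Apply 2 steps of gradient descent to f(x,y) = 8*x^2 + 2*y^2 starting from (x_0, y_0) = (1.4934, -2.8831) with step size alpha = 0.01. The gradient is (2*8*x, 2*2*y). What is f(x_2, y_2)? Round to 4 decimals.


Gradient descent on f(x,y) = 8*x^2 + 2*y^2.
Starting point: (1.4934, -2.8831), alpha = 0.01
Step 1: grad_x = 2*8*1.4934 = 23.8944, grad_y = 2*2*-2.8831 = -11.5324
  x_1 = 1.4934 - 0.01*23.8944 = 1.2545
  y_1 = -2.8831 - 0.01*-11.5324 = -2.7678
Step 2: grad_x = 2*8*1.2545 = 20.0713, grad_y = 2*2*-2.7678 = -11.0711
  x_2 = 1.2545 - 0.01*20.0713 = 1.0537
  y_2 = -2.7678 - 0.01*-11.0711 = -2.6571
f(1.0537, -2.6571) = 8*1.0537^2 + 2*(-2.6571)^2 = 23.003


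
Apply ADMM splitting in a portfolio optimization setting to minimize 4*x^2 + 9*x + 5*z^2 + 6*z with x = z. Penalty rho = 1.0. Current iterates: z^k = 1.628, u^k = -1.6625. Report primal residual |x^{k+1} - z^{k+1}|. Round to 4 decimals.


ADMM iteration with rho = 1.0, z^k = 1.628, u^k = -1.6625
Step 1: x-update.
Minimize 4*x^2 + 9*x + (1.0/2)*(x - 1.628 - 1.6625)^2
FOC: (2*4 + 1.0)*x = -9 + 1.0*(1.628 + 1.6625)
x^{k+1} = -0.6344
Step 2: z-update.
Minimize 5*z^2 + 6*z + (1.0/2)*(-0.6344 - z - 1.6625)^2
FOC: (2*5 + 1.0)*z = -6 + 1.0*(-0.6344 - 1.6625)
z^{k+1} = -0.7543
Step 3: u-update.
u^{k+1} = -1.6625 - 0.6344 + 0.7543 = -1.5426
Step 4: Primal residual = |-0.6344 + 0.7543| = 0.1199


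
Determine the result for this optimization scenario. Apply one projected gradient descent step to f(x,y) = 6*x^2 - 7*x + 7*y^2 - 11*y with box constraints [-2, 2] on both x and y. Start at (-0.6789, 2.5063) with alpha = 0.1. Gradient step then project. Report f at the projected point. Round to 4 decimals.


Step 1: Compute gradient at (-0.6789, 2.5063).
grad_x = 2*6*-0.6789 - 7 = -15.1468
grad_y = 2*7*2.5063 - 11 = 24.0882
Step 2: Gradient step.
x_raw = -0.6789 - 0.1*-15.1468 = 0.8358
y_raw = 2.5063 - 0.1*24.0882 = 0.0975
Step 3: Project onto [-2, 2].
x_proj = clip(0.8358) = 0.8358
y_proj = clip(0.0975) = 0.0975
Step 4: Evaluate f.
f(0.8358, 0.0975) = -2.6651


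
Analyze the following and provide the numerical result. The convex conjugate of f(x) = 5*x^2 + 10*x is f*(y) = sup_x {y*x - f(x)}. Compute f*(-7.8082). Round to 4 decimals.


f*(y) = sup_x {y*x - a*x^2 - b*x} = sup_x {(y-b)*x - a*x^2}
FOC: (y - b) - 2a*x = 0 => x* = (y - b)/(2a)
x* = (-7.8082 - 10)/(2*5) = -1.7808
f*(-7.8082) = (y-b)^2/(4a) = (-7.8082 - 10)^2/(4*5)
= 317.132/20 = 15.8566


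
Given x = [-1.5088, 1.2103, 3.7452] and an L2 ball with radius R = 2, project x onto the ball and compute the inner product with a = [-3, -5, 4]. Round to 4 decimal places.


Step 1: Compute ||x|| (intermediates to 6 decimals).
||x|| = sqrt((-1.5088)^2 + 1.2103^2 + 3.7452^2) = 4.21519
Step 2: Project.
Since ||x|| > R, scale = R/||x|| = 2/4.21519 = 0.474474, proj(x) = scale * x
proj(x) = [-0.715886, 0.574256, 1.777]
Step 3: Dot product.
a^T * proj(x) = -3*(-0.715886) - 5*0.574256 + 4*1.777 = 6.3844


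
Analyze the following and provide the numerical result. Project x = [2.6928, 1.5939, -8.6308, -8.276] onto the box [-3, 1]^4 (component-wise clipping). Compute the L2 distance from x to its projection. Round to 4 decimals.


Project each component onto [-3, 1].
clip(2.6928) = 1.0, clip(1.5939) = 1.0, clip(-8.6308) = -3.0, clip(-8.276) = -3.0
Projection = [1.0, 1.0, -3.0, -3.0]
Squared diffs: [2.8656, 0.3527, 31.7059, 27.8362]
Distance = sqrt(62.7604) = 7.9221


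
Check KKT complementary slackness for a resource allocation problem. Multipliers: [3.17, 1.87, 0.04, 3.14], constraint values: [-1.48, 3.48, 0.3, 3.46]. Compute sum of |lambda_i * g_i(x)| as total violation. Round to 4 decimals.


KKT complementary slackness check:
lambda_1 * g_1 = 3.17 * -1.48 = -4.6916
lambda_2 * g_2 = 1.87 * 3.48 = 6.5076
lambda_3 * g_3 = 0.04 * 0.3 = 0.012
lambda_4 * g_4 = 3.14 * 3.46 = 10.8644
Total violation = 4.6916 + 6.5076 + 0.012 + 10.8644 = 22.0756


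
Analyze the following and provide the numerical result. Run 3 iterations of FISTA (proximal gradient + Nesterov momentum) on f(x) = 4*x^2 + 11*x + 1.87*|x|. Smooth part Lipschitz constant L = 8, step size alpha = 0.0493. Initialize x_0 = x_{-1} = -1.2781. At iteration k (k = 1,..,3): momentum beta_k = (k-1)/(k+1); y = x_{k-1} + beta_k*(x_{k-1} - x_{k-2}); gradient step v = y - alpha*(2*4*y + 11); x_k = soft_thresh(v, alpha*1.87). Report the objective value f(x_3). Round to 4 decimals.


FISTA on f(x) = 4*x^2 + 11*x + 1.87*|x|
L = 8, alpha = 0.0493
Iteration 1: beta = 0.0, y = -1.2781 + 0.0*(-1.2781 + 1.2781) = -1.2781
  grad(y) = 0.7752, v = y - alpha*grad = -1.3163
  prox(v) = soft_thresh(-1.3163, 0.0922) = -1.2241
Iteration 2: beta = 0.3333, y = -1.2241 + 0.3333*(-1.2241 + 1.2781) = -1.2061
  grad(y) = 1.3509, v = y - alpha*grad = -1.2727
  prox(v) = soft_thresh(-1.2727, 0.0922) = -1.1805
Iteration 3: beta = 0.5, y = -1.1805 + 0.5*(-1.1805 + 1.2241) = -1.1588
  grad(y) = 1.73, v = y - alpha*grad = -1.244
  prox(v) = soft_thresh(-1.244, 0.0922) = -1.1519
f(x_3) = 4*(-1.1519)^2 + 11*(-1.1519) + 1.87*|-1.1519| = -5.2094


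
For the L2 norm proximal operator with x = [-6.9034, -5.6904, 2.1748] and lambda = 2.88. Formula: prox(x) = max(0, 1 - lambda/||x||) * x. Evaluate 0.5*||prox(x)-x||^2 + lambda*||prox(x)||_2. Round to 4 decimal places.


Step 1: Compute ||x||.
||x|| = 9.2069
Step 2: Compute scaling factor.
scale = max(0, 1 - 2.88/9.2069) = 0.6872
Step 3: prox(x) = [-4.744, -3.9104, 1.4945]
||prox(x)|| = 6.3269
Step 4: Proximal objective.
0.5*||prox-x||^2 = 4.1472
lambda*||prox|| = 18.2215
Total = 22.3687


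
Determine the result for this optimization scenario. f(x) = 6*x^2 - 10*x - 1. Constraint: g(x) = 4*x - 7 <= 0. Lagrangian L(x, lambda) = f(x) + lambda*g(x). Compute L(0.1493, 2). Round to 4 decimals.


Step 1: Evaluate f(x).
f(0.1493) = 6*0.1493^2 - 10*0.1493 - 1 = -2.3593
Step 2: Evaluate g(x).
g(0.1493) = 4*0.1493 - 7 = -6.4028
Step 3: Compute Lagrangian.
L = -2.3593 + 2*-6.4028 = -15.1649


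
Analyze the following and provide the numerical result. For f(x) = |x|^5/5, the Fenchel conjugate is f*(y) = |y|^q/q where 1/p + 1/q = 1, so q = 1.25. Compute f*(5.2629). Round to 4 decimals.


The conjugate exponent q satisfies 1/p + 1/q = 1.
p = 5, so q = 5/(5 - 1) = 1.25
|y|^q = 5.2629^1.25 = 7.9713
f*(5.2629) = 7.9713 / 1.25 = 6.3771


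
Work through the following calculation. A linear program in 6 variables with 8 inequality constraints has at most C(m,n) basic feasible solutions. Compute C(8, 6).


Each vertex corresponds to some choice of n active constraints out of m, so the number of vertices is at most C(m, n) = m! / (n!(m-n)!).
m = 8, n = 6
Numerator: 8 * 7 * 6 * 5 * 4 * 3
Denominator: 6! = 720
C(8, 6) = 28


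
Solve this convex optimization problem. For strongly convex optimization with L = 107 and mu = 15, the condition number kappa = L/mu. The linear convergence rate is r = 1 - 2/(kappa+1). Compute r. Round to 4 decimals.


Step 1: Compute the condition number.
kappa = L/mu = 107/15 = 7.1333
Step 2: Compute the convergence rate.
r = 1 - 2/(kappa + 1) = 1 - 2*mu/(L + mu) = (L - mu)/(L + mu) = 92/122 = 0.7541


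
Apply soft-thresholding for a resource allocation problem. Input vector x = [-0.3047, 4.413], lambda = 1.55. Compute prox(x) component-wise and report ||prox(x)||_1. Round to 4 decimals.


Soft-thresholding with lambda = 1.55:
prox(-0.3047) = sign(-0.3047)*max(|-0.3047| - 1.55, 0) = 0.0
prox(4.413) = sign(4.413)*max(|4.413| - 1.55, 0) = 2.863
prox(x) = [0.0, 2.863]
||prox(x)||_1 = 0.0 + 2.863 = 2.863


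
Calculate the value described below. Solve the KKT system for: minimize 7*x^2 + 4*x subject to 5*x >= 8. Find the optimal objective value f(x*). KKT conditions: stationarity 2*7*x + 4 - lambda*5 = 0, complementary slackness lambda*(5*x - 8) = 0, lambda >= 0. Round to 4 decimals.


Step 1: Try lambda = 0 (constraint inactive).
x_unc = -4/(2*7) = -0.2857
Check: 5*-0.2857 = -1.4285 < 8 -- violated!
Step 2: Constraint must be active: 5*x = 8
x* = 8/5 = 1.6
lambda = (2*7*1.6 + 4)/5 = 5.28
Step 3: Compute optimal value.
f(x*) = 7*1.6^2 + 4*1.6 = 24.32


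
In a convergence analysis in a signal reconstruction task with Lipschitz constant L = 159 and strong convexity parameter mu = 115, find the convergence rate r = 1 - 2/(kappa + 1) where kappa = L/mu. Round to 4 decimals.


Step 1: Compute the condition number.
kappa = L/mu = 159/115 = 1.3826
Step 2: Compute the convergence rate.
r = 1 - 2/(kappa + 1) = 1 - 2*mu/(L + mu) = (L - mu)/(L + mu) = 44/274 = 0.1606


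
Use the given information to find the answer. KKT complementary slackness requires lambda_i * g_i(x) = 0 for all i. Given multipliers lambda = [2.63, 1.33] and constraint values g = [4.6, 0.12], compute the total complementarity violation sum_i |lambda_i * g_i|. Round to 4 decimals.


KKT complementary slackness check:
lambda_1 * g_1 = 2.63 * 4.6 = 12.098
lambda_2 * g_2 = 1.33 * 0.12 = 0.1596
Total violation = 12.098 + 0.1596 = 12.2576


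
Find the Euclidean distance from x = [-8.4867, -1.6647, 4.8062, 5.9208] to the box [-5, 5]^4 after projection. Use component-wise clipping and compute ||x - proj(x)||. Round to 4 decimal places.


Project each component onto [-5, 5].
clip(-8.4867) = -5.0, clip(-1.6647) = -1.6647, clip(4.8062) = 4.8062, clip(5.9208) = 5.0
Projection = [-5.0, -1.6647, 4.8062, 5.0]
Squared diffs: [12.1571, 0.0, 0.0, 0.8479]
Distance = sqrt(13.005) = 3.6062


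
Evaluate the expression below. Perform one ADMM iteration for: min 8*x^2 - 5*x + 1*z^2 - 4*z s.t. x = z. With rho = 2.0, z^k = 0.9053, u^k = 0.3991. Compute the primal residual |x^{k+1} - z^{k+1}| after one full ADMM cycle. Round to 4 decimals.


ADMM iteration with rho = 2.0, z^k = 0.9053, u^k = 0.3991
Step 1: x-update.
Minimize 8*x^2 - 5*x + (2.0/2)*(x - 0.9053 + 0.3991)^2
FOC: (2*8 + 2.0)*x = 5 + 2.0*(0.9053 - 0.3991)
x^{k+1} = 0.334
Step 2: z-update.
Minimize 1*z^2 - 4*z + (2.0/2)*(0.334 - z + 0.3991)^2
FOC: (2*1 + 2.0)*z = 4 + 2.0*(0.334 + 0.3991)
z^{k+1} = 1.3666
Step 3: u-update.
u^{k+1} = 0.3991 + 0.334 - 1.3666 = -0.6334
Step 4: Primal residual = |0.334 - 1.3666| = 1.0325


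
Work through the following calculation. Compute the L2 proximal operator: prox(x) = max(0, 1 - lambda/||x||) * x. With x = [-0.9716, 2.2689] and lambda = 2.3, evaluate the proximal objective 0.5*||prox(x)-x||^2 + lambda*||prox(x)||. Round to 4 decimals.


Step 1: Compute ||x||.
||x|| = 2.4682
Step 2: Compute scaling factor.
scale = max(0, 1 - 2.3/2.4682) = 0.0681
Step 3: prox(x) = [-0.0662, 0.1546]
||prox(x)|| = 0.1682
Step 4: Proximal objective.
0.5*||prox-x||^2 = 2.645
lambda*||prox|| = 0.3869
Total = 3.0318


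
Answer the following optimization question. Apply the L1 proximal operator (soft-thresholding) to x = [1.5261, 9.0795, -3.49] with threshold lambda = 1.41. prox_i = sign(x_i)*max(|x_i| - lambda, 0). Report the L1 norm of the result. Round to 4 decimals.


Soft-thresholding with lambda = 1.41:
prox(1.5261) = sign(1.5261)*max(|1.5261| - 1.41, 0) = 0.1161
prox(9.0795) = sign(9.0795)*max(|9.0795| - 1.41, 0) = 7.6695
prox(-3.49) = sign(-3.49)*max(|-3.49| - 1.41, 0) = -2.08
prox(x) = [0.1161, 7.6695, -2.08]
||prox(x)||_1 = 0.1161 + 7.6695 + 2.08 = 9.8656


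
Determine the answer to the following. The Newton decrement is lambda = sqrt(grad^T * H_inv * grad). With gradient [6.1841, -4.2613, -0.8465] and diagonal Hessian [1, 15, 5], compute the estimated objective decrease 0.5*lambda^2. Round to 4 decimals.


Step 1: H is diagonal, so H^(-1) * g = [6.1841, -0.2841, -0.1693].
Step 2: g^T H^(-1) g = sum_i g_i^2 / H_ii
  = (6.1841)^2/1 + (-4.2613)^2/15 + (-0.8465)^2/5
  = 38.2431 + 1.2106 + 0.1433 = 39.597
Step 3: Objective decrease = 0.5 * g^T H^(-1) g = 19.7985


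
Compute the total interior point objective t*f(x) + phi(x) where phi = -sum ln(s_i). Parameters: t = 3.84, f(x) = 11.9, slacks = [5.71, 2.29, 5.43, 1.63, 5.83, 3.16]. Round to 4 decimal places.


Step 1: Compute log-barrier.
ln values: [1.7422, 0.8286, 1.6919, 0.4886, 1.763, 1.1506]
phi = -(1.7422 + 0.8286 + 1.6919 + 0.4886 + 1.763 + 1.1506) = -7.6649
Step 2: Compute augmented objective.
t*f(x) = 3.84*11.9 = 45.696
Total = 45.696 - 7.6649 = 38.0311


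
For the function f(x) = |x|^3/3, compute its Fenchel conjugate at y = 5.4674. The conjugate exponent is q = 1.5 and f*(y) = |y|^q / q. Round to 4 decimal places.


The conjugate exponent q satisfies 1/p + 1/q = 1.
p = 3, so q = 3/(3 - 1) = 1.5
|y|^q = 5.4674^1.5 = 12.7841
f*(5.4674) = 12.7841 / 1.5 = 8.5228


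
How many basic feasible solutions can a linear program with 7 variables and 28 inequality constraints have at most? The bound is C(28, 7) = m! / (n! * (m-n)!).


Each vertex corresponds to some choice of n active constraints out of m, so the number of vertices is at most C(m, n) = m! / (n!(m-n)!).
m = 28, n = 7
Numerator: 28 * 27 * 26 * 25 * 24 * 23 * 22
Denominator: 7! = 5040
C(28, 7) = 1184040


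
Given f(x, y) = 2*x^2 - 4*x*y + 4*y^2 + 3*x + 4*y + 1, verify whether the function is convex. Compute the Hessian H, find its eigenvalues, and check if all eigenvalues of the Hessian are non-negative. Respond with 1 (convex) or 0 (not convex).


The Hessian of f(x,y) = 2*x^2 - 4*x*y + 4*y^2 + 3*x + 4*y + 1 is:
H = [[4, -4], [-4, 8]]
Trace = 4 + 8 = 12
Determinant = 4*8 - (-4)^2 = 16
Discriminant = (12)^2 - 4*16 = 80.0
Eigenvalues: lambda_1 = 1.5279, lambda_2 = 10.4721
The function is convex.

1


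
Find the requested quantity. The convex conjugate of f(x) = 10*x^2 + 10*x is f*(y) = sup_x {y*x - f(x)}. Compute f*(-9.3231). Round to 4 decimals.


f*(y) = sup_x {y*x - a*x^2 - b*x} = sup_x {(y-b)*x - a*x^2}
FOC: (y - b) - 2a*x = 0 => x* = (y - b)/(2a)
x* = (-9.3231 - 10)/(2*10) = -0.9662
f*(-9.3231) = (y-b)^2/(4a) = (-9.3231 - 10)^2/(4*10)
= 373.3822/40 = 9.3346


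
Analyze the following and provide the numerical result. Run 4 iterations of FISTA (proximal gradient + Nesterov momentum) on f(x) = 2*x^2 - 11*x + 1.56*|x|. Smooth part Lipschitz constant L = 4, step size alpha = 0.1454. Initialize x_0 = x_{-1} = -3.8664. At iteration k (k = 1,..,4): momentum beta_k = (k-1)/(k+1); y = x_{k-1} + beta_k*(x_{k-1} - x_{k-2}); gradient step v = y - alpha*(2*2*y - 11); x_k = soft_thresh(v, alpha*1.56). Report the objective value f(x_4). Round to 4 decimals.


FISTA on f(x) = 2*x^2 - 11*x + 1.56*|x|
L = 4, alpha = 0.1454
Iteration 1: beta = 0.0, y = -3.8664 + 0.0*(-3.8664 + 3.8664) = -3.8664
  grad(y) = -26.4656, v = y - alpha*grad = -0.0183
  prox(v) = soft_thresh(-0.0183, 0.2268) = 0.0
Iteration 2: beta = 0.3333, y = 0.0 + 0.3333*(0.0 + 3.8664) = 1.2888
  grad(y) = -5.8448, v = y - alpha*grad = 2.1386
  prox(v) = soft_thresh(2.1386, 0.2268) = 1.9118
Iteration 3: beta = 0.5, y = 1.9118 + 0.5*(1.9118 - 0.0) = 2.8677
  grad(y) = 0.4709, v = y - alpha*grad = 2.7993
  prox(v) = soft_thresh(2.7993, 0.2268) = 2.5724
Iteration 4: beta = 0.6, y = 2.5724 + 0.6*(2.5724 - 1.9118) = 2.9688
  grad(y) = 0.8752, v = y - alpha*grad = 2.8415
  prox(v) = soft_thresh(2.8415, 0.2268) = 2.6147
f(x_4) = 2*2.6147^2 - 11*2.6147 + 1.56*|2.6147| = -11.0094


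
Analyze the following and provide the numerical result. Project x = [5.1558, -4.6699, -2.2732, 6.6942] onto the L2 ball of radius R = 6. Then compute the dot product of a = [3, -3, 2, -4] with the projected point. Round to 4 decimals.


Step 1: Compute ||x|| (intermediates to 6 decimals).
||x|| = sqrt(5.1558^2 + (-4.6699)^2 + (-2.2732)^2 + 6.6942^2) = 9.918165
Step 2: Project.
Since ||x|| > R, scale = R/||x|| = 6/9.918165 = 0.604951, proj(x) = scale * x
proj(x) = [3.119006, -2.825061, -1.375175, 4.049663]
Step 3: Dot product.
a^T * proj(x) = 3*3.119006 - 3*(-2.825061) + 2*(-1.375175) - 4*4.049663 = -1.1168


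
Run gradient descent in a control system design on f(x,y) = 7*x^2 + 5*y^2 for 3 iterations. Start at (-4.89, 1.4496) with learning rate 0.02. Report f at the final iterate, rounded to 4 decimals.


Gradient descent on f(x,y) = 7*x^2 + 5*y^2.
Starting point: (-4.89, 1.4496), alpha = 0.02
Step 1: grad_x = 2*7*-4.89 = -68.46, grad_y = 2*5*1.4496 = 14.496
  x_1 = -4.89 - 0.02*-68.46 = -3.5208
  y_1 = 1.4496 - 0.02*14.496 = 1.1597
Step 2: grad_x = 2*7*-3.5208 = -49.2912, grad_y = 2*5*1.1597 = 11.5968
  x_2 = -3.5208 - 0.02*-49.2912 = -2.535
  y_2 = 1.1597 - 0.02*11.5968 = 0.9277
Step 3: grad_x = 2*7*-2.535 = -35.4897, grad_y = 2*5*0.9277 = 9.2774
  x_3 = -2.535 - 0.02*-35.4897 = -1.8252
  y_3 = 0.9277 - 0.02*9.2774 = 0.7422
f(-1.8252, 0.7422) = 7*(-1.8252)^2 + 5*0.7422^2 = 26.0733


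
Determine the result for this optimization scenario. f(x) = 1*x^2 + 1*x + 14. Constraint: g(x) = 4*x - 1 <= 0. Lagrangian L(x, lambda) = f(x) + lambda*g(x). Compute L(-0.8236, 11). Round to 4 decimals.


Step 1: Evaluate f(x).
f(-0.8236) = 1*(-0.8236)^2 + 1*(-0.8236) + 14 = 13.8547
Step 2: Evaluate g(x).
g(-0.8236) = 4*-0.8236 - 1 = -4.2944
Step 3: Compute Lagrangian.
L = 13.8547 + 11*-4.2944 = -33.3837


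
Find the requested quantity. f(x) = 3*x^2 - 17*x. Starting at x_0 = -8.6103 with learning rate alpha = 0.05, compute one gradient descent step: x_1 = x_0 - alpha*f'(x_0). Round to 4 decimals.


We compute the gradient at x_0 and apply the update.
f'(x) = 6*x - 17
f'(-8.6103) = 6*-8.6103 - 17 = -68.6618
x_1 = -8.6103 - 0.05*-68.6618 = -5.1772


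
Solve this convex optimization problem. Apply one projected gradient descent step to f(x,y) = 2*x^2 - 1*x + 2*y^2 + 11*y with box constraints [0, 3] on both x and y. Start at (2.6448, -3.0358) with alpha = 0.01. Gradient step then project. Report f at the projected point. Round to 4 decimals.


Step 1: Compute gradient at (2.6448, -3.0358).
grad_x = 2*2*2.6448 - 1 = 9.5792
grad_y = 2*2*-3.0358 + 11 = -1.1432
Step 2: Gradient step.
x_raw = 2.6448 - 0.01*9.5792 = 2.549
y_raw = -3.0358 - 0.01*-1.1432 = -3.0244
Step 3: Project onto [0, 3].
x_proj = clip(2.549) = 2.549
y_proj = clip(-3.0244) = 0.0
Step 4: Evaluate f.
f(2.549, 0.0) = 10.4459


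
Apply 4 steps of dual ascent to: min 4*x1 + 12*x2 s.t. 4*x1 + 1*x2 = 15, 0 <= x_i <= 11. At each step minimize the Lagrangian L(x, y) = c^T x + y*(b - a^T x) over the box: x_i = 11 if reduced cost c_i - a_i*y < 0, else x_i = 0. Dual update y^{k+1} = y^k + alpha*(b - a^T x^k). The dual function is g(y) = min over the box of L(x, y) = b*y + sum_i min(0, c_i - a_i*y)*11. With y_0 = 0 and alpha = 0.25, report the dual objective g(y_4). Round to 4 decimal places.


Dual ascent for LP: min 4*x1 + 12*x2, 4*x1 + 1*x2 = 15, 0 <= x_i <= 11
Step 1: y^k = 0.0, reduced costs: (4.0, 12.0)
  x^k = (0.0, 0.0), subgradient = b - a^T x = 15.0
  y^{k+1} = 0.0 + 0.25*15.0 = 3.75
Step 2: y^k = 3.75, reduced costs: (-11.0, 8.25)
  x^k = (11.0, 0.0), subgradient = b - a^T x = -29.0
  y^{k+1} = 3.75 + 0.25*-29.0 = -3.5
Step 3: y^k = -3.5, reduced costs: (18.0, 15.5)
  x^k = (0.0, 0.0), subgradient = b - a^T x = 15.0
  y^{k+1} = -3.5 + 0.25*15.0 = 0.25
Step 4: y^k = 0.25, reduced costs: (3.0, 11.75)
  x^k = (0.0, 0.0), subgradient = b - a^T x = 15.0
  y^{k+1} = 0.25 + 0.25*15.0 = 4.0
Dual objective at y_4 = 4.0: reduced costs (-12.0, 8.0), box minimizer x = (11.0, 0.0)
g(y_4) = b*y + (c1 - a1*y)*x1 + (c2 - a2*y)*x2 = 15*4.0 + (-12.0)*11.0 + 8.0*0.0 = 60.0 - 132.0 + 0.0 = -72.0


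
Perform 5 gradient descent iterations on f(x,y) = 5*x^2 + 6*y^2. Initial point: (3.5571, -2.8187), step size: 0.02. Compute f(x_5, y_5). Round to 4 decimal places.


Gradient descent on f(x,y) = 5*x^2 + 6*y^2.
Starting point: (3.5571, -2.8187), alpha = 0.02
Step 1: grad_x = 2*5*3.5571 = 35.571, grad_y = 2*6*-2.8187 = -33.8244
  x_1 = 3.5571 - 0.02*35.571 = 2.8457
  y_1 = -2.8187 - 0.02*-33.8244 = -2.1422
Step 2: grad_x = 2*5*2.8457 = 28.4568, grad_y = 2*6*-2.1422 = -25.7065
  x_2 = 2.8457 - 0.02*28.4568 = 2.2765
  y_2 = -2.1422 - 0.02*-25.7065 = -1.6281
Step 3: grad_x = 2*5*2.2765 = 22.7654, grad_y = 2*6*-1.6281 = -19.537
  x_3 = 2.2765 - 0.02*22.7654 = 1.8212
  y_3 = -1.6281 - 0.02*-19.537 = -1.2373
Step 4: grad_x = 2*5*1.8212 = 18.2124, grad_y = 2*6*-1.2373 = -14.8481
  x_4 = 1.8212 - 0.02*18.2124 = 1.457
  y_4 = -1.2373 - 0.02*-14.8481 = -0.9404
Step 5: grad_x = 2*5*1.457 = 14.5699, grad_y = 2*6*-0.9404 = -11.2846
  x_5 = 1.457 - 0.02*14.5699 = 1.1656
  y_5 = -0.9404 - 0.02*-11.2846 = -0.7147
f(1.1656, -0.7147) = 5*1.1656^2 + 6*(-0.7147)^2 = 9.8577


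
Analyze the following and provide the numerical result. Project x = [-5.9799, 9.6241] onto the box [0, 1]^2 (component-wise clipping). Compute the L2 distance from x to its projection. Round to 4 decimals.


Project each component onto [0, 1].
clip(-5.9799) = 0.0, clip(9.6241) = 1.0
Projection = [0.0, 1.0]
Squared diffs: [35.7592, 74.3751]
Distance = sqrt(110.1343) = 10.4945


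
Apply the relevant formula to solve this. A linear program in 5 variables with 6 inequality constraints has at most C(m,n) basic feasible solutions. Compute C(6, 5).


Each vertex corresponds to some choice of n active constraints out of m, so the number of vertices is at most C(m, n) = m! / (n!(m-n)!).
m = 6, n = 5
Numerator: 6 * 5 * 4 * 3 * 2
Denominator: 5! = 120
C(6, 5) = 6


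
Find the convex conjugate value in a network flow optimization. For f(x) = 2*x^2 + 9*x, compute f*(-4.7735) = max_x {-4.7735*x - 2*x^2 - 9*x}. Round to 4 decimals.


f*(y) = sup_x {y*x - a*x^2 - b*x} = sup_x {(y-b)*x - a*x^2}
FOC: (y - b) - 2a*x = 0 => x* = (y - b)/(2a)
x* = (-4.7735 - 9)/(2*2) = -3.4434
f*(-4.7735) = (y-b)^2/(4a) = (-4.7735 - 9)^2/(4*2)
= 189.7093/8 = 23.7137


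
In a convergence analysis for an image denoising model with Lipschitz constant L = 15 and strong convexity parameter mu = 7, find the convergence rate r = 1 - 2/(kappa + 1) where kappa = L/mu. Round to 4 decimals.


Step 1: Compute the condition number.
kappa = L/mu = 15/7 = 2.1429
Step 2: Compute the convergence rate.
r = 1 - 2/(kappa + 1) = 1 - 2*mu/(L + mu) = (L - mu)/(L + mu) = 8/22 = 0.3636


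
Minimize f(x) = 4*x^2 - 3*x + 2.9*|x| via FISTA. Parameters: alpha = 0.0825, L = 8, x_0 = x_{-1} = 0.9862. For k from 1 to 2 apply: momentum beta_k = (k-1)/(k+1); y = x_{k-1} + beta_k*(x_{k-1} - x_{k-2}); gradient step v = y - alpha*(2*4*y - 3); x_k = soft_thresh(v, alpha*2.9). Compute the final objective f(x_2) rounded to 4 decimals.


FISTA on f(x) = 4*x^2 - 3*x + 2.9*|x|
L = 8, alpha = 0.0825
Iteration 1: beta = 0.0, y = 0.9862 + 0.0*(0.9862 - 0.9862) = 0.9862
  grad(y) = 4.8896, v = y - alpha*grad = 0.5828
  prox(v) = soft_thresh(0.5828, 0.2393) = 0.3436
Iteration 2: beta = 0.3333, y = 0.3436 + 0.3333*(0.3436 - 0.9862) = 0.1293
  grad(y) = -1.9652, v = y - alpha*grad = 0.2915
  prox(v) = soft_thresh(0.2915, 0.2393) = 0.0522
f(x_2) = 4*0.0522^2 - 3*0.0522 + 2.9*|0.0522| = 0.0057


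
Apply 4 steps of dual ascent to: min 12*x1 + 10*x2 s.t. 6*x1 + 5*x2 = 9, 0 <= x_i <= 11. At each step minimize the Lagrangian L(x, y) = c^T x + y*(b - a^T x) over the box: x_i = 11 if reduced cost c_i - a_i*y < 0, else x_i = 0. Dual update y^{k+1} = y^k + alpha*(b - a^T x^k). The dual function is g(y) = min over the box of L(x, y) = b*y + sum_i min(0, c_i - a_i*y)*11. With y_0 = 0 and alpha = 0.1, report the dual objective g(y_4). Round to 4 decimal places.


Dual ascent for LP: min 12*x1 + 10*x2, 6*x1 + 5*x2 = 9, 0 <= x_i <= 11
Step 1: y^k = 0.0, reduced costs: (12.0, 10.0)
  x^k = (0.0, 0.0), subgradient = b - a^T x = 9.0
  y^{k+1} = 0.0 + 0.1*9.0 = 0.9
Step 2: y^k = 0.9, reduced costs: (6.6, 5.5)
  x^k = (0.0, 0.0), subgradient = b - a^T x = 9.0
  y^{k+1} = 0.9 + 0.1*9.0 = 1.8
Step 3: y^k = 1.8, reduced costs: (1.2, 1.0)
  x^k = (0.0, 0.0), subgradient = b - a^T x = 9.0
  y^{k+1} = 1.8 + 0.1*9.0 = 2.7
Step 4: y^k = 2.7, reduced costs: (-4.2, -3.5)
  x^k = (11.0, 11.0), subgradient = b - a^T x = -112.0
  y^{k+1} = 2.7 + 0.1*-112.0 = -8.5
Dual objective at y_4 = -8.5: reduced costs (63.0, 52.5), box minimizer x = (0.0, 0.0)
g(y_4) = b*y + (c1 - a1*y)*x1 + (c2 - a2*y)*x2 = 9*(-8.5) + 63.0*0.0 + 52.5*0.0 = -76.5 + 0.0 + 0.0 = -76.5


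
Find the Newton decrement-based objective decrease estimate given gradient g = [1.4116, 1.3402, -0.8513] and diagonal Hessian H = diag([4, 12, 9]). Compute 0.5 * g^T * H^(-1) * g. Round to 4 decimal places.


Step 1: H is diagonal, so H^(-1) * g = [0.3529, 0.1117, -0.0946].
Step 2: g^T H^(-1) g = sum_i g_i^2 / H_ii
  = (1.4116)^2/4 + (1.3402)^2/12 + (-0.8513)^2/9
  = 0.4982 + 0.1497 + 0.0805 = 0.7284
Step 3: Objective decrease = 0.5 * g^T H^(-1) g = 0.3642


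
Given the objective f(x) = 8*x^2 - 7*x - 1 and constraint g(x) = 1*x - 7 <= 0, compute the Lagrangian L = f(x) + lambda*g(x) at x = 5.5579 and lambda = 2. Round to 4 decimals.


Step 1: Evaluate f(x).
f(5.5579) = 8*5.5579^2 - 7*5.5579 - 1 = 207.2167
Step 2: Evaluate g(x).
g(5.5579) = 1*5.5579 - 7 = -1.4421
Step 3: Compute Lagrangian.
L = 207.2167 + 2*-1.4421 = 204.3325


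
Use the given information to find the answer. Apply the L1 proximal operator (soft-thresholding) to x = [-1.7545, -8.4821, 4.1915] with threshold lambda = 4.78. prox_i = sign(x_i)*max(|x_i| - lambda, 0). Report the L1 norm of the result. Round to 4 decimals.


Soft-thresholding with lambda = 4.78:
prox(-1.7545) = sign(-1.7545)*max(|-1.7545| - 4.78, 0) = 0.0
prox(-8.4821) = sign(-8.4821)*max(|-8.4821| - 4.78, 0) = -3.7021
prox(4.1915) = sign(4.1915)*max(|4.1915| - 4.78, 0) = 0.0
prox(x) = [0.0, -3.7021, 0.0]
||prox(x)||_1 = 0.0 + 3.7021 + 0.0 = 3.7021


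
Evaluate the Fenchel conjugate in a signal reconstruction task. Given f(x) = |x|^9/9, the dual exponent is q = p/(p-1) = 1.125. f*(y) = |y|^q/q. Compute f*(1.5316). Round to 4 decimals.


The conjugate exponent q satisfies 1/p + 1/q = 1.
p = 9, so q = 9/(9 - 1) = 1.125
|y|^q = 1.5316^1.125 = 1.6154
f*(1.5316) = 1.6154 / 1.125 = 1.4359


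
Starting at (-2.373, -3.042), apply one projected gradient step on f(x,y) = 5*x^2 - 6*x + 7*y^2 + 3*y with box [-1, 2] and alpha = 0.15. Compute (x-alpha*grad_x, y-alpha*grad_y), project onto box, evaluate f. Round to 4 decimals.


Step 1: Compute gradient at (-2.373, -3.042).
grad_x = 2*5*-2.373 - 6 = -29.73
grad_y = 2*7*-3.042 + 3 = -39.588
Step 2: Gradient step.
x_raw = -2.373 - 0.15*-29.73 = 2.0865
y_raw = -3.042 - 0.15*-39.588 = 2.8962
Step 3: Project onto [-1, 2].
x_proj = clip(2.0865) = 2.0
y_proj = clip(2.8962) = 2.0
Step 4: Evaluate f.
f(2.0, 2.0) = 42.0


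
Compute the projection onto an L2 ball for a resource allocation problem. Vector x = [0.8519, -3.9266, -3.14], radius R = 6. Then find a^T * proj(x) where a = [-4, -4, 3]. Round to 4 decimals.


Step 1: Compute ||x|| (intermediates to 6 decimals).
||x|| = sqrt(0.8519^2 + (-3.9266)^2 + (-3.14)^2) = 5.099365
Step 2: Project.
Since ||x|| <= R, proj = x (no scaling needed).
proj(x) = [0.8519, -3.9266, -3.14]
Step 3: Dot product.
a^T * proj(x) = -4*0.8519 - 4*(-3.9266) + 3*(-3.14) = 2.8788


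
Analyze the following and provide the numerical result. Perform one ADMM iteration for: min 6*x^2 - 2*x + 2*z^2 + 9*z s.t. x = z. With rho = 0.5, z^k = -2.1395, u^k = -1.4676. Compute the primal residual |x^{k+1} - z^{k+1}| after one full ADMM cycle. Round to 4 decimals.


ADMM iteration with rho = 0.5, z^k = -2.1395, u^k = -1.4676
Step 1: x-update.
Minimize 6*x^2 - 2*x + (0.5/2)*(x + 2.1395 - 1.4676)^2
FOC: (2*6 + 0.5)*x = 2 + 0.5*(-2.1395 + 1.4676)
x^{k+1} = 0.1331
Step 2: z-update.
Minimize 2*z^2 + 9*z + (0.5/2)*(0.1331 - z - 1.4676)^2
FOC: (2*2 + 0.5)*z = -9 + 0.5*(0.1331 - 1.4676)
z^{k+1} = -2.1483
Step 3: u-update.
u^{k+1} = -1.4676 + 0.1331 + 2.1483 = 0.8138
Step 4: Primal residual = |0.1331 + 2.1483| = 2.2814


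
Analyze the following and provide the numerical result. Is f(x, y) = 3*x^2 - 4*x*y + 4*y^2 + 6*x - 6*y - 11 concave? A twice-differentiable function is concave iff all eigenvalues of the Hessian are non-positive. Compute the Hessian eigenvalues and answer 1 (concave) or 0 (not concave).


The Hessian of f(x,y) = 3*x^2 - 4*x*y + 4*y^2 + 6*x - 6*y - 11 is:
H = [[6, -4], [-4, 8]]
Trace = 6 + 8 = 14
Determinant = 6*8 - (-4)^2 = 32
Discriminant = (14)^2 - 4*32 = 68.0
Eigenvalues: lambda_1 = 2.8769, lambda_2 = 11.1231
The function is not concave.

0


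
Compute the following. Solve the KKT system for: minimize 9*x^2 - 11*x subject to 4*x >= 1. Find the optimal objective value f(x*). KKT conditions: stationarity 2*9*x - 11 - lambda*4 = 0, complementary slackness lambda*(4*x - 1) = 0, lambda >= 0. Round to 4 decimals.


Step 1: Try lambda = 0 (constraint inactive).
Stationarity: 2*9*x - 11 = 0
x* = 11/(2*9) = 11/18 = 0.6111 (rounded; the exact value 11/18 is used below)
Check constraint: 4*0.6111 = 2.4444 >= 1 -- satisfied.
Step 2: Compute optimal value.
f(x*) = 9*(11/18)^2 - 11*(11/18) = -3.3611


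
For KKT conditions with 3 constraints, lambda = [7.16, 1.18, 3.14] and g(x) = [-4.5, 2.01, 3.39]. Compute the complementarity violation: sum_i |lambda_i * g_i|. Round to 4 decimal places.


KKT complementary slackness check:
lambda_1 * g_1 = 7.16 * -4.5 = -32.22
lambda_2 * g_2 = 1.18 * 2.01 = 2.3718
lambda_3 * g_3 = 3.14 * 3.39 = 10.6446
Total violation = 32.22 + 2.3718 + 10.6446 = 45.2364


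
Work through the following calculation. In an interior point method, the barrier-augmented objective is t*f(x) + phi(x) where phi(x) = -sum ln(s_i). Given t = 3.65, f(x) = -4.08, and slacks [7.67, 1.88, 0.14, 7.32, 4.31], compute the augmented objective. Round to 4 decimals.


Step 1: Compute log-barrier.
ln values: [2.0373, 0.6313, -1.9661, 1.9906, 1.4609]
phi = -(2.0373 + 0.6313 - 1.9661 + 1.9906 + 1.4609) = -4.154
Step 2: Compute augmented objective.
t*f(x) = 3.65*-4.08 = -14.892
Total = -14.892 - 4.154 = -19.046


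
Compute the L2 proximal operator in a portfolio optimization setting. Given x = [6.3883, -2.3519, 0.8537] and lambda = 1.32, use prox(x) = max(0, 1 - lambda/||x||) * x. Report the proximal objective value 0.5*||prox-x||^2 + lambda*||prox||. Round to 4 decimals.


Step 1: Compute ||x||.
||x|| = 6.8608
Step 2: Compute scaling factor.
scale = max(0, 1 - 1.32/6.8608) = 0.8076
Step 3: prox(x) = [5.1592, -1.8994, 0.6895]
||prox(x)|| = 5.5408
Step 4: Proximal objective.
0.5*||prox-x||^2 = 0.8712
lambda*||prox|| = 7.3139
Total = 8.1851


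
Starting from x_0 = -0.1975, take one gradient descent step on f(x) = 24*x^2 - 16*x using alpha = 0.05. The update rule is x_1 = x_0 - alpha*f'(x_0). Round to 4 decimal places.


We compute the gradient at x_0 and apply the update.
f'(x) = 48*x - 16
f'(-0.1975) = 48*-0.1975 - 16 = -25.48
x_1 = -0.1975 - 0.05*-25.48 = 1.0765


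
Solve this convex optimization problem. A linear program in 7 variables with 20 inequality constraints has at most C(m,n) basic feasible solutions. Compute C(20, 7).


Each vertex corresponds to some choice of n active constraints out of m, so the number of vertices is at most C(m, n) = m! / (n!(m-n)!).
m = 20, n = 7
Numerator: 20 * 19 * 18 * 17 * 16 * 15 * 14
Denominator: 7! = 5040
C(20, 7) = 77520


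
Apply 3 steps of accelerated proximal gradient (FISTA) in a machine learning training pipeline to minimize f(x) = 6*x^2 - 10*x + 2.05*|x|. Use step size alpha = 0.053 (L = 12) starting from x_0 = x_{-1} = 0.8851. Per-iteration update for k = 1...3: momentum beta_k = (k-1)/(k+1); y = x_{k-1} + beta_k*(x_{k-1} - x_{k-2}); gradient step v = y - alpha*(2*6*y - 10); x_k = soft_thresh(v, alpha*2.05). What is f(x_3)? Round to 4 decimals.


FISTA on f(x) = 6*x^2 - 10*x + 2.05*|x|
L = 12, alpha = 0.053
Iteration 1: beta = 0.0, y = 0.8851 + 0.0*(0.8851 - 0.8851) = 0.8851
  grad(y) = 0.6212, v = y - alpha*grad = 0.8522
  prox(v) = soft_thresh(0.8522, 0.1087) = 0.7435
Iteration 2: beta = 0.3333, y = 0.7435 + 0.3333*(0.7435 - 0.8851) = 0.6963
  grad(y) = -1.644, v = y - alpha*grad = 0.7835
  prox(v) = soft_thresh(0.7835, 0.1087) = 0.6748
Iteration 3: beta = 0.5, y = 0.6748 + 0.5*(0.6748 - 0.7435) = 0.6405
  grad(y) = -2.3145, v = y - alpha*grad = 0.7631
  prox(v) = soft_thresh(0.7631, 0.1087) = 0.6545
f(x_3) = 6*0.6545^2 - 10*0.6545 + 2.05*|0.6545| = -2.6331


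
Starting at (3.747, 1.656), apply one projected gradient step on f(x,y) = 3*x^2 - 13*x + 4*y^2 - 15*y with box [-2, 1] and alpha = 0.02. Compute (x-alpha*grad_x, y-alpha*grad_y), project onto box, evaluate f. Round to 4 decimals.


Step 1: Compute gradient at (3.747, 1.656).
grad_x = 2*3*3.747 - 13 = 9.482
grad_y = 2*4*1.656 - 15 = -1.752
Step 2: Gradient step.
x_raw = 3.747 - 0.02*9.482 = 3.5574
y_raw = 1.656 - 0.02*-1.752 = 1.691
Step 3: Project onto [-2, 1].
x_proj = clip(3.5574) = 1.0
y_proj = clip(1.691) = 1.0
Step 4: Evaluate f.
f(1.0, 1.0) = -21.0
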